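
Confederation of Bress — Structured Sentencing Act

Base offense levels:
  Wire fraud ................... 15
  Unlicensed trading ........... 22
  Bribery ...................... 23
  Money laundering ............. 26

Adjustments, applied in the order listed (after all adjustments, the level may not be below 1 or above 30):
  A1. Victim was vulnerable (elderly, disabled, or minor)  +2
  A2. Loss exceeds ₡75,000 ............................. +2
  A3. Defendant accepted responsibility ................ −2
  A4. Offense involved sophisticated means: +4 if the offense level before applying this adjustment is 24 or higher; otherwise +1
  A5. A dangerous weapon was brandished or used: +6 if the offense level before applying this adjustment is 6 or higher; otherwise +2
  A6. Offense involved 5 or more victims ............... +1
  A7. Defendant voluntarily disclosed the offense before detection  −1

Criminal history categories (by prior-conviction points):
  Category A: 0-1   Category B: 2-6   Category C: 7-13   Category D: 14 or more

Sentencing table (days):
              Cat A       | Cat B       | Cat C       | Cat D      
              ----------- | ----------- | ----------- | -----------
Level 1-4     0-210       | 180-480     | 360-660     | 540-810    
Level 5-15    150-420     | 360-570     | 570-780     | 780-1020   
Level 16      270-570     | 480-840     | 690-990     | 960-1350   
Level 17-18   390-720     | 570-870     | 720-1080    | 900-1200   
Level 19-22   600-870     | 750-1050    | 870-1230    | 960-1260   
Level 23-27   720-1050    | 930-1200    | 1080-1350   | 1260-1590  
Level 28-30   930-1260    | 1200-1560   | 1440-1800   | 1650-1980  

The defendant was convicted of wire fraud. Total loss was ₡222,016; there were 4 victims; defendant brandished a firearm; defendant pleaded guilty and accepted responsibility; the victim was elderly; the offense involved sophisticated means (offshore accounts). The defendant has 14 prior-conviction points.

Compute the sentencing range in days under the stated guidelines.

Base offense level for wire fraud: 15.
A1 applies: 15 + 2 = 17.
A2 applies: 17 + 2 = 19.
A3 applies: 19 − 2 = 17.
A4 applies (level before this adjustment is 17 < 24, so +1): 17 + 1 = 18.
A5 applies (level before this adjustment is 18 ≥ 6, so +6): 18 + 6 = 24.
A6 does not apply.
A7 does not apply.
Final offense level: 24.
Criminal history: 14 prior points → Category D (14+).
Level 24 falls in the 23-27 band.
Grid: Level 23-27 × Category D = 1260-1590 days.

1260-1590 days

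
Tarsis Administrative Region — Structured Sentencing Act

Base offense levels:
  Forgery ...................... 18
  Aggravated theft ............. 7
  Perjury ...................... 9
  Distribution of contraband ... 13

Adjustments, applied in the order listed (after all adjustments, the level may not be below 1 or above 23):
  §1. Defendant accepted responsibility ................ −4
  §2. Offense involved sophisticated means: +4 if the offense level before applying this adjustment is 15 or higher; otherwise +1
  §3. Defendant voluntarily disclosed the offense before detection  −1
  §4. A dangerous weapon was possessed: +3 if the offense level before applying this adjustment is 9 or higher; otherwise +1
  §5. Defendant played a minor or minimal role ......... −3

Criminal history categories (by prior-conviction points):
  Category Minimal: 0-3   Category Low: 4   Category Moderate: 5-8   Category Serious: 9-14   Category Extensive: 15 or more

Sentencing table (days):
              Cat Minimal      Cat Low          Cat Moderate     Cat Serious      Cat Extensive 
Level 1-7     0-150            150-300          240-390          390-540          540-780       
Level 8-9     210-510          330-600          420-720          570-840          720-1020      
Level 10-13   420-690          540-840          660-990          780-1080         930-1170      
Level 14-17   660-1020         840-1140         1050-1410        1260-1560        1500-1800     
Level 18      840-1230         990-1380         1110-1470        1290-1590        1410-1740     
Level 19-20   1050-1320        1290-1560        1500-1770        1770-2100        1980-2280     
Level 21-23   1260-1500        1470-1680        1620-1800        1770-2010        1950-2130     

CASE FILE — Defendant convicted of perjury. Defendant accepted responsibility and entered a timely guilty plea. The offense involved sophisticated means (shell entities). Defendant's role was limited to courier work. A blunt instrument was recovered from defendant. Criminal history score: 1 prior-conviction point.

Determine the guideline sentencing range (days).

0-150 days

Base offense level for perjury: 9.
§1 applies: 9 − 4 = 5.
§2 applies (level before this adjustment is 5 < 15, so +1): 5 + 1 = 6.
§3 does not apply.
§4 applies (level before this adjustment is 6 < 9, so +1): 6 + 1 = 7.
§5 applies: 7 − 3 = 4.
Final offense level: 4.
Criminal history: 1 prior point → Category Minimal (0-3).
Level 4 falls in the 1-7 band.
Grid: Level 1-7 × Category Minimal = 0-150 days.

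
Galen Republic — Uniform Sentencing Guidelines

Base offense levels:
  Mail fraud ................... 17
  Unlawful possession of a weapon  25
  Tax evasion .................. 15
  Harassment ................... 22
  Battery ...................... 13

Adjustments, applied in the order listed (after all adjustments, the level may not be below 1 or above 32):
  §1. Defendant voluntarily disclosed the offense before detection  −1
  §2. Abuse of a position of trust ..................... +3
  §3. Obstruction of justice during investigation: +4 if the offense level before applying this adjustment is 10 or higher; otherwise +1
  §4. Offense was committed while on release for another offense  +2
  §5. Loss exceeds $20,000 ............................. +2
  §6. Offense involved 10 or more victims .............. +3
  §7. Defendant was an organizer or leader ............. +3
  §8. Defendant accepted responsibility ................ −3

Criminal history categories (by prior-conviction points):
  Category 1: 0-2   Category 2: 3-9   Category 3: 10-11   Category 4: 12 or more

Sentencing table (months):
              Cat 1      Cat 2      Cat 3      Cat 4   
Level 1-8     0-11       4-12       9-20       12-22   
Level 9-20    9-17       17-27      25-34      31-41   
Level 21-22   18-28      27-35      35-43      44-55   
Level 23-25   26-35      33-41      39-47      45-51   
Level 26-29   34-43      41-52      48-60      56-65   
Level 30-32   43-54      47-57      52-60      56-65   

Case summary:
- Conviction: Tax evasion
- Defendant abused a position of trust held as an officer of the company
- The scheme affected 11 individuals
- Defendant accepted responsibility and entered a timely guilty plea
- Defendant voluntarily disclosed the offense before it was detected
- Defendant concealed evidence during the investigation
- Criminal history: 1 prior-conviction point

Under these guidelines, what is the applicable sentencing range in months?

18-28 months

Base offense level for tax evasion: 15.
§1 applies: 15 − 1 = 14.
§2 applies: 14 + 3 = 17.
§3 applies (level before this adjustment is 17 ≥ 10, so +4): 17 + 4 = 21.
§6 applies: 21 + 3 = 24.
§7 does not apply.
§8 applies: 24 − 3 = 21.
Final offense level: 21.
Criminal history: 1 prior point → Category 1 (0-2).
Level 21 falls in the 21-22 band.
Grid: Level 21-22 × Category 1 = 18-28 months.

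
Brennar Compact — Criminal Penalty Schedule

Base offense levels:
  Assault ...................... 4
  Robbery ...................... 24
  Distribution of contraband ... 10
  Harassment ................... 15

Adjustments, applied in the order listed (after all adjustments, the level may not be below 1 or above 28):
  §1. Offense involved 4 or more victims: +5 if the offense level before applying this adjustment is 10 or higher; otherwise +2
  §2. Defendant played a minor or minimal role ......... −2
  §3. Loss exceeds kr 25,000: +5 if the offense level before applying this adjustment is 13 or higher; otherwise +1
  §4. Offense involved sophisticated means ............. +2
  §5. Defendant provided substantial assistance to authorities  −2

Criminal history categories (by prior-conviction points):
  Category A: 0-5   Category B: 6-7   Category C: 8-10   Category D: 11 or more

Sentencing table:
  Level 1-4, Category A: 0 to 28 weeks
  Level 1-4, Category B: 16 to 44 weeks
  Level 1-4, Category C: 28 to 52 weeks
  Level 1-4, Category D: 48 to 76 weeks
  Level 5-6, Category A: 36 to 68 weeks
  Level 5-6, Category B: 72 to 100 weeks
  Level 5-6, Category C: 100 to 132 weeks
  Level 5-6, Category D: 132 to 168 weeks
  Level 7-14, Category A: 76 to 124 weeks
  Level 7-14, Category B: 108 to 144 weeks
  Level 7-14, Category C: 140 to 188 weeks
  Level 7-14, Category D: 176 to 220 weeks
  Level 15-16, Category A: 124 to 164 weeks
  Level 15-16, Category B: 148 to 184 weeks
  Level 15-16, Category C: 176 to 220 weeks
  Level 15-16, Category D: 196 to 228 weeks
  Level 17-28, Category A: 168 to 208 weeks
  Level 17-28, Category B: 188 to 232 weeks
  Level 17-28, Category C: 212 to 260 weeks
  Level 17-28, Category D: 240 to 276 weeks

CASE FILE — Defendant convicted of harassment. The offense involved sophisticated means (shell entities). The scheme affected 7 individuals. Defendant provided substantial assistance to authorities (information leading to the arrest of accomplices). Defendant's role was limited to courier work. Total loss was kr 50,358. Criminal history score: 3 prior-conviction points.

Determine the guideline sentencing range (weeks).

Base offense level for harassment: 15.
§1 applies (level before this adjustment is 15 ≥ 10, so +5): 15 + 5 = 20.
§2 applies: 20 − 2 = 18.
§3 applies (level before this adjustment is 18 ≥ 13, so +5): 18 + 5 = 23.
§4 applies: 23 + 2 = 25.
§5 applies: 25 − 2 = 23.
Final offense level: 23.
Criminal history: 3 prior points → Category A (0-5).
Level 23 falls in the 17-28 band.
Grid: Level 17-28 × Category A = 168-208 weeks.

168-208 weeks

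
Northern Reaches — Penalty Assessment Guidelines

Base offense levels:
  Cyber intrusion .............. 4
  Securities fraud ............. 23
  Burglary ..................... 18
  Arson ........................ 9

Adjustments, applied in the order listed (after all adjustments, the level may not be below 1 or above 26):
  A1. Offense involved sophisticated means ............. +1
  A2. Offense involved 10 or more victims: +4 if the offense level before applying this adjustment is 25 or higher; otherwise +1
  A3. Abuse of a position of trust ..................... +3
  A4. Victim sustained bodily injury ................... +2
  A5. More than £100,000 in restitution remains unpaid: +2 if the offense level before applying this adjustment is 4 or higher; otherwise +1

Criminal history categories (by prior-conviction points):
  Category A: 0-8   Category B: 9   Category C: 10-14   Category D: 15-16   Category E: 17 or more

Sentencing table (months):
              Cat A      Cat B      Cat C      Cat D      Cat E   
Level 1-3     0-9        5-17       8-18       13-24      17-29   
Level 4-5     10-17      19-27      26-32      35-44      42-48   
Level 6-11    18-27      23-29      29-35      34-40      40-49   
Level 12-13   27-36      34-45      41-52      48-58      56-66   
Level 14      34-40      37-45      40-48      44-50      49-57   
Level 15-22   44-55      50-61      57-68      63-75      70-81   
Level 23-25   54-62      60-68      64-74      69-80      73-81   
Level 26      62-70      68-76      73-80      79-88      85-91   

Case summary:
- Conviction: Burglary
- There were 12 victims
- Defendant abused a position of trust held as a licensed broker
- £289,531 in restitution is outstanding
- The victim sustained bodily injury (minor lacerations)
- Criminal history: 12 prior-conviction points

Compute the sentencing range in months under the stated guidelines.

Base offense level for burglary: 18.
A2 applies (level before this adjustment is 18 < 25, so +1): 18 + 1 = 19.
A3 applies: 19 + 3 = 22.
A4 applies: 22 + 2 = 24.
A5 applies (level before this adjustment is 24 ≥ 4, so +2): 24 + 2 = 26.
Final offense level: 26.
Criminal history: 12 prior points → Category C (10-14).
Level 26 falls in the 26 band.
Grid: Level 26 × Category C = 73-80 months.

73-80 months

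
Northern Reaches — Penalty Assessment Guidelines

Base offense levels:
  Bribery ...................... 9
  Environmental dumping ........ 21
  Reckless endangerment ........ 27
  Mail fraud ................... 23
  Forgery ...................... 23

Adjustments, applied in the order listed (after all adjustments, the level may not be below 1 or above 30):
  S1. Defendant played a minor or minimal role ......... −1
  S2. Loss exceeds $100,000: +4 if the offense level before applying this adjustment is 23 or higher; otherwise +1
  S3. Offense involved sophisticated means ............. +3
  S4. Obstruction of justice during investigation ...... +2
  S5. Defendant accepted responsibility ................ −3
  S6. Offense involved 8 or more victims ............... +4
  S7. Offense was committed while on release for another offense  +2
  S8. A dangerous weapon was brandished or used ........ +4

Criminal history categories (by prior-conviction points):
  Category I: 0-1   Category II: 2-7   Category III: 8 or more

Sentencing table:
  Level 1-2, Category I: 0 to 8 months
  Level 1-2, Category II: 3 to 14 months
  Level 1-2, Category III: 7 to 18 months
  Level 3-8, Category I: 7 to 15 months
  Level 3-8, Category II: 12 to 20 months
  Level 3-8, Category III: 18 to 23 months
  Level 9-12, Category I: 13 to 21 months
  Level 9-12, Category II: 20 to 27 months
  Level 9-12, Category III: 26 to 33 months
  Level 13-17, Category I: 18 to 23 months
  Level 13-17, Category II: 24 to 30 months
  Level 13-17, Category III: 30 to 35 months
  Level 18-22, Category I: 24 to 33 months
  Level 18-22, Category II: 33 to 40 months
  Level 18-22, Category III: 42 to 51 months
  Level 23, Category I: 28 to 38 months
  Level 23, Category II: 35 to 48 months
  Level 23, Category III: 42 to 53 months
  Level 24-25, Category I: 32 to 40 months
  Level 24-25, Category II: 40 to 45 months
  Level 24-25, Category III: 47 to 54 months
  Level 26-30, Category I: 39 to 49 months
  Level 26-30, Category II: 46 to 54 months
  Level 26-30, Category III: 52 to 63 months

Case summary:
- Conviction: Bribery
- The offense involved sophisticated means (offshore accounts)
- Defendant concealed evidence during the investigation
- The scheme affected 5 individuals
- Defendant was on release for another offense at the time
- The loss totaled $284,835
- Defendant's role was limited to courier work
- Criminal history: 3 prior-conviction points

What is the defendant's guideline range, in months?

24-30 months

Base offense level for bribery: 9.
S1 applies: 9 − 1 = 8.
S2 applies (level before this adjustment is 8 < 23, so +1): 8 + 1 = 9.
S3 applies: 9 + 3 = 12.
S4 applies: 12 + 2 = 14.
S5 does not apply.
S6 does not apply.
S7 applies: 14 + 2 = 16.
S8 does not apply.
Final offense level: 16.
Criminal history: 3 prior points → Category II (2-7).
Level 16 falls in the 13-17 band.
Grid: Level 13-17 × Category II = 24-30 months.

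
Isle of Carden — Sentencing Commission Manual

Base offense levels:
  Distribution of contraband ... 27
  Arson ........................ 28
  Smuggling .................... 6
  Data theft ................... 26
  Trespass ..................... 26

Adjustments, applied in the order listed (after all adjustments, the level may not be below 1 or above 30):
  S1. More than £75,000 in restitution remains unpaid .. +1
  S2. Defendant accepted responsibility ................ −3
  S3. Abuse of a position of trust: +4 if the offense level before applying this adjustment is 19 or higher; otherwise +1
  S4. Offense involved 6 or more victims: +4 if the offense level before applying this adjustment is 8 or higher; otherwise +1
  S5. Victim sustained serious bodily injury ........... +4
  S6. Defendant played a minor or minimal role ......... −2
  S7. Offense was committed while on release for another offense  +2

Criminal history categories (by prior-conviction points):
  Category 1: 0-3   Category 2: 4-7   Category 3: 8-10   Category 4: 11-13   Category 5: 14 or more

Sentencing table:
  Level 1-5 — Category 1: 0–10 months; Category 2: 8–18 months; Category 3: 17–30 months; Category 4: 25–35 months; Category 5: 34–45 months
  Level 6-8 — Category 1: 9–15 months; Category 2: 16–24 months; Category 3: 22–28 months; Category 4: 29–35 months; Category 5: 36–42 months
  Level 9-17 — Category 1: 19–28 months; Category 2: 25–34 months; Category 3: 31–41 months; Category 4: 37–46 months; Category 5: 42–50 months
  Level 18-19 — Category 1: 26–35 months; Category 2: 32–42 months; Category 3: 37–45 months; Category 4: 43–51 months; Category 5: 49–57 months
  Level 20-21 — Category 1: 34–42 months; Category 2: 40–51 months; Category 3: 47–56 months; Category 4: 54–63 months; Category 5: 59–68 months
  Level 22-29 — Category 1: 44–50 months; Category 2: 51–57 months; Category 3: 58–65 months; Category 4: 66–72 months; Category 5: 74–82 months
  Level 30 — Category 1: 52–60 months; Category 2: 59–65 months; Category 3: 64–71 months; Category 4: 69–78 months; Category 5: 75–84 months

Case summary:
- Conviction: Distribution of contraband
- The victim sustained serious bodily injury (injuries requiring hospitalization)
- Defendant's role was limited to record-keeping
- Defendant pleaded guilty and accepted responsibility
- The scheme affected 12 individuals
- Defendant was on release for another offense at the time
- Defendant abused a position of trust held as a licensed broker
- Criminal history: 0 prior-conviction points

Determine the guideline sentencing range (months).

Base offense level for distribution of contraband: 27.
S2 applies: 27 − 3 = 24.
S3 applies (level before this adjustment is 24 ≥ 19, so +4): 24 + 4 = 28.
S4 applies (level before this adjustment is 28 ≥ 8, so +4): 28 + 4 = 32.
S5 applies: 32 + 4 = 36.
S6 applies: 36 − 2 = 34.
S7 applies: 34 + 2 = 36.
Level 36 exceeds the maximum of 30; capped at 30.
Final offense level: 30.
Criminal history: 0 prior points → Category 1 (0-3).
Level 30 falls in the 30 band.
Grid: Level 30 × Category 1 = 52-60 months.

52-60 months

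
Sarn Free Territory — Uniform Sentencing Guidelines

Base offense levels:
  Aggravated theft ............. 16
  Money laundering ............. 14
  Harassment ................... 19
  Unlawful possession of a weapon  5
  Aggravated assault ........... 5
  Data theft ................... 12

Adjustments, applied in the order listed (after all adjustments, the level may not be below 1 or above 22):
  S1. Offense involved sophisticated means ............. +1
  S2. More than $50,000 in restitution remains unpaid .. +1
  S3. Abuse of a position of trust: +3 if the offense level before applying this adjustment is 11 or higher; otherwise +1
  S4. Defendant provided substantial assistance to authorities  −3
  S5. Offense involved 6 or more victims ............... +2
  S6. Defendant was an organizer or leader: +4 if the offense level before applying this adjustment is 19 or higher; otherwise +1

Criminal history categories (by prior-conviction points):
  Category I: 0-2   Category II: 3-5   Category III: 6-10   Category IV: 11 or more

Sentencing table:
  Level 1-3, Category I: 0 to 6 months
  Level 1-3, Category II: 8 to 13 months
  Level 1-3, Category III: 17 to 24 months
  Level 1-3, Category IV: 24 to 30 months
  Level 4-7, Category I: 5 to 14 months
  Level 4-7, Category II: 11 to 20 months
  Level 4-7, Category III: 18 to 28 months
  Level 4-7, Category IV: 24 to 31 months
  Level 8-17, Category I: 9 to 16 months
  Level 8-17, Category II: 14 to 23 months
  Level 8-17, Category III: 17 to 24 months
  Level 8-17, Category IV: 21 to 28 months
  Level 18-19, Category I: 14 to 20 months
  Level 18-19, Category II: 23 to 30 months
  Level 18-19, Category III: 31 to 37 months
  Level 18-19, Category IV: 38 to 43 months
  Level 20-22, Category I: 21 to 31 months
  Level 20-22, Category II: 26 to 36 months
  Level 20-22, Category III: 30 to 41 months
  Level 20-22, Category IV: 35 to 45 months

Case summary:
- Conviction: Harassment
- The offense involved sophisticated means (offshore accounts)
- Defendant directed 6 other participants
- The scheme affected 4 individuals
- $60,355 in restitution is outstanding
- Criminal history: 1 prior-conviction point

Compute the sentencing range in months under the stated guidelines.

Base offense level for harassment: 19.
S1 applies: 19 + 1 = 20.
S2 applies: 20 + 1 = 21.
S4 does not apply.
S5 does not apply.
S6 applies (level before this adjustment is 21 ≥ 19, so +4): 21 + 4 = 25.
Level 25 exceeds the maximum of 22; capped at 22.
Final offense level: 22.
Criminal history: 1 prior point → Category I (0-2).
Level 22 falls in the 20-22 band.
Grid: Level 20-22 × Category I = 21-31 months.

21-31 months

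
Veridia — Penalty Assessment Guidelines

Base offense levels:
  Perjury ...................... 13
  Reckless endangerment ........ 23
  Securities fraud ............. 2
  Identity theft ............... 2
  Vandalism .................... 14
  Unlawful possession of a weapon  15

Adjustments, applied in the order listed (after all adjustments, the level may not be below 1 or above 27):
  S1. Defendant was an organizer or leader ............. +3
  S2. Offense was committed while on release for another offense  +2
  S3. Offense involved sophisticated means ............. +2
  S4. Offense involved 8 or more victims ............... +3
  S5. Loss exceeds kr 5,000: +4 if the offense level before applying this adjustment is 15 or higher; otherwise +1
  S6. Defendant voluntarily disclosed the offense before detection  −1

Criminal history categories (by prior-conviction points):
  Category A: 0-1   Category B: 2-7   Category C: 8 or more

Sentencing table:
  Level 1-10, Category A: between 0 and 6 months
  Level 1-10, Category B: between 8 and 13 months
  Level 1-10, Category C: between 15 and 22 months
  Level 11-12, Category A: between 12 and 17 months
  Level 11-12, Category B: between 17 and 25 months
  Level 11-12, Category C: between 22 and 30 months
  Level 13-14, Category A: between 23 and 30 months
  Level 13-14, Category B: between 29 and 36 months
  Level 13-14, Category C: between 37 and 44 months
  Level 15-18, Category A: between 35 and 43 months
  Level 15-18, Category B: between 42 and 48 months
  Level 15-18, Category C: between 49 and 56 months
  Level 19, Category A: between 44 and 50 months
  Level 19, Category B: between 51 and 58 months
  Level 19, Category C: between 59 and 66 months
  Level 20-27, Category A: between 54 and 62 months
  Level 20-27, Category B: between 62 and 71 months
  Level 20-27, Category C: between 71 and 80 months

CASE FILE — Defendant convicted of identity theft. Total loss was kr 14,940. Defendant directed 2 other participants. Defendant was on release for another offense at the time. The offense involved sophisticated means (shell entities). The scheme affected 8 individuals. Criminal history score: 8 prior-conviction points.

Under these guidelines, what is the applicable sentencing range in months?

37-44 months

Base offense level for identity theft: 2.
S1 applies: 2 + 3 = 5.
S2 applies: 5 + 2 = 7.
S3 applies: 7 + 2 = 9.
S4 applies: 9 + 3 = 12.
S5 applies (level before this adjustment is 12 < 15, so +1): 12 + 1 = 13.
S6 does not apply.
Final offense level: 13.
Criminal history: 8 prior points → Category C (8+).
Level 13 falls in the 13-14 band.
Grid: Level 13-14 × Category C = 37-44 months.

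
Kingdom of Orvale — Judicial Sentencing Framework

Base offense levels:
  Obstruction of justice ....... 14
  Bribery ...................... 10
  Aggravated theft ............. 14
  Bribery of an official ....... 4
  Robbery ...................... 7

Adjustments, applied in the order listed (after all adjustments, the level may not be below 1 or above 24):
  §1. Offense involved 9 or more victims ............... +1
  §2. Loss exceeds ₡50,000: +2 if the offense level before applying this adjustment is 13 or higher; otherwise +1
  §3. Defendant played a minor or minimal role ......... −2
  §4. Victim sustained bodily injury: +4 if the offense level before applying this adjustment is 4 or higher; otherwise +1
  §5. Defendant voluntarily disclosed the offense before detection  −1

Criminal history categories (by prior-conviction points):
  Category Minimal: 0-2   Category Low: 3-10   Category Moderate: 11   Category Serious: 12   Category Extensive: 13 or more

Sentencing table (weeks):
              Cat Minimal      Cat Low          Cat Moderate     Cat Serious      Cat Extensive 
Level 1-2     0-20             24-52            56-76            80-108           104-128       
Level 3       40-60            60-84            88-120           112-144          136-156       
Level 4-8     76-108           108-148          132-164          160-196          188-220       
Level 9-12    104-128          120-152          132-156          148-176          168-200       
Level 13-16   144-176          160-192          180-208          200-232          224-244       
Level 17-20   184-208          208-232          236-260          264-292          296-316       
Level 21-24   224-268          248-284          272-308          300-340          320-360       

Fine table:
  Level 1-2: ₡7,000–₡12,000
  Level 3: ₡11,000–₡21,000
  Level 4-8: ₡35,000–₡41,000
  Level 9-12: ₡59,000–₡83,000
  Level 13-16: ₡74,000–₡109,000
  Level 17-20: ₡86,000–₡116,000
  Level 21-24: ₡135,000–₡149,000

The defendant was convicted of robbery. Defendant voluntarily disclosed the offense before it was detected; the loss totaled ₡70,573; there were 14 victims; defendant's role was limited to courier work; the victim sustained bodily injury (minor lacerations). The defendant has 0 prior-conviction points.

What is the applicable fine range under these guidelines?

Base offense level for robbery: 7.
§1 applies: 7 + 1 = 8.
§2 applies (level before this adjustment is 8 < 13, so +1): 8 + 1 = 9.
§3 applies: 9 − 2 = 7.
§4 applies (level before this adjustment is 7 ≥ 4, so +4): 7 + 4 = 11.
§5 applies: 11 − 1 = 10.
Final offense level: 10.
Level 10 falls in the 9-12 band.
Fine table: Level 9-12 → ₡59,000–₡83,000.

₡59,000–₡83,000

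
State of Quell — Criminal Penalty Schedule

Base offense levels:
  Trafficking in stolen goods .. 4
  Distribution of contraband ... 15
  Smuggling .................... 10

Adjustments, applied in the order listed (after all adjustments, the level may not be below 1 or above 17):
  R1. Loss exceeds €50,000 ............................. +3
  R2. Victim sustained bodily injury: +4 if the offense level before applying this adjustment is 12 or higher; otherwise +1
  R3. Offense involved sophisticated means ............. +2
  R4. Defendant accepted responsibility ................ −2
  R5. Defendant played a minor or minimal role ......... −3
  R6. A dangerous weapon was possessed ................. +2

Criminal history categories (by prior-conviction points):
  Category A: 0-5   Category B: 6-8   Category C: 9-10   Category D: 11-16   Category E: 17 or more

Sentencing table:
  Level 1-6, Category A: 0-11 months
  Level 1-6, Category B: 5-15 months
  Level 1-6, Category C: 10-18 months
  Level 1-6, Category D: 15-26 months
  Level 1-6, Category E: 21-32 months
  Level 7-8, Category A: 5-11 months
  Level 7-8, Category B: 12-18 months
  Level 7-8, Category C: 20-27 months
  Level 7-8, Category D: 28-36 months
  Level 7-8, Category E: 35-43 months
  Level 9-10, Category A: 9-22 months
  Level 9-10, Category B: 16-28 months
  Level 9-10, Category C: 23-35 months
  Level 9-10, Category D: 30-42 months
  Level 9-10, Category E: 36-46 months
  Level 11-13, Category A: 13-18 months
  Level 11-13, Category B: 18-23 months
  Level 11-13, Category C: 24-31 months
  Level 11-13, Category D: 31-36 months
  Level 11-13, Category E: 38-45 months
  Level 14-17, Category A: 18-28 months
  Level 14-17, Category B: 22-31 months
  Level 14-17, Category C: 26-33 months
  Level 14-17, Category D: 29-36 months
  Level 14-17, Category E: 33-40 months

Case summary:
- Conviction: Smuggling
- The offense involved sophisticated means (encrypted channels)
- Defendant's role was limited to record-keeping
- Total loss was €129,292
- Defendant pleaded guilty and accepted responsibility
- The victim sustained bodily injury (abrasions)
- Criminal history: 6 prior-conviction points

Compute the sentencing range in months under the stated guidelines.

Base offense level for smuggling: 10.
R1 applies: 10 + 3 = 13.
R2 applies (level before this adjustment is 13 ≥ 12, so +4): 13 + 4 = 17.
R3 applies: 17 + 2 = 19.
R4 applies: 19 − 2 = 17.
R5 applies: 17 − 3 = 14.
Final offense level: 14.
Criminal history: 6 prior points → Category B (6-8).
Level 14 falls in the 14-17 band.
Grid: Level 14-17 × Category B = 22-31 months.

22-31 months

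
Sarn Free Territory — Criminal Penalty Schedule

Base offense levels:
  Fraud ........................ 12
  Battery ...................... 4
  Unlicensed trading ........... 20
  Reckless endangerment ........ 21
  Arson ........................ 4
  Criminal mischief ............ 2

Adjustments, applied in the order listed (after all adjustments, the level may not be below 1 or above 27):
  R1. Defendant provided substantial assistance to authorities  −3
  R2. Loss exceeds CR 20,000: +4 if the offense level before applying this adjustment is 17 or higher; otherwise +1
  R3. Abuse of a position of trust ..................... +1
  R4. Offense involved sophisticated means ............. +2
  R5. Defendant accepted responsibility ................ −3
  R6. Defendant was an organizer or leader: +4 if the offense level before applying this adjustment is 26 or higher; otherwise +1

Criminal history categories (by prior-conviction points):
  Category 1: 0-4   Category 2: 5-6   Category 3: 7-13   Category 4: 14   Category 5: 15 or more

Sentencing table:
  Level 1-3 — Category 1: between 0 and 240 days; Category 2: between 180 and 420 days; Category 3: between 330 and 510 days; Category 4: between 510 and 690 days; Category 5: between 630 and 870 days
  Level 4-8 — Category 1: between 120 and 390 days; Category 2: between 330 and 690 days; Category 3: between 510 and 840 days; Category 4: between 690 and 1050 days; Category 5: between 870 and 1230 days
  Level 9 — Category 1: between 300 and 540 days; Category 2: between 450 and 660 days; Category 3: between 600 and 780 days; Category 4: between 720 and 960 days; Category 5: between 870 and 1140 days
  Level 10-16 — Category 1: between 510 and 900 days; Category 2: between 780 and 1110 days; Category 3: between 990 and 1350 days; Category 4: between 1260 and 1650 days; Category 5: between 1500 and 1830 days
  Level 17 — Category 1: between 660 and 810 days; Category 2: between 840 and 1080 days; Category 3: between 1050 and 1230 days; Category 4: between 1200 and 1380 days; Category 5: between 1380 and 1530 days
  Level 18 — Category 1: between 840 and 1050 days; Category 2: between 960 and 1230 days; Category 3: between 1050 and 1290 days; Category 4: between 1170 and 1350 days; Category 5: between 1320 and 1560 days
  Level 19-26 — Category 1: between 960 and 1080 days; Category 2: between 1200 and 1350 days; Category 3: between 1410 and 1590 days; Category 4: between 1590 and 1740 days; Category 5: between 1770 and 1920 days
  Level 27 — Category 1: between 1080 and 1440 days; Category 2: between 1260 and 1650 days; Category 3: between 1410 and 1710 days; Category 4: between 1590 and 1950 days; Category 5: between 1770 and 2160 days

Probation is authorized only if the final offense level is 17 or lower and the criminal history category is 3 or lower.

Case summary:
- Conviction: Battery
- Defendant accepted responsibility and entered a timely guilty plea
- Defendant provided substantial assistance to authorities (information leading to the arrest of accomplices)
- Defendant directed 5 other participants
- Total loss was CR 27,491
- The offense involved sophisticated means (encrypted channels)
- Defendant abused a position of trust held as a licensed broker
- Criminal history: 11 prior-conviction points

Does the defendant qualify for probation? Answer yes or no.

Base offense level for battery: 4.
R1 applies: 4 − 3 = 1.
R2 applies (level before this adjustment is 1 < 17, so +1): 1 + 1 = 2.
R3 applies: 2 + 1 = 3.
R4 applies: 3 + 2 = 5.
R5 applies: 5 − 3 = 2.
R6 applies (level before this adjustment is 2 < 26, so +1): 2 + 1 = 3.
Final offense level: 3.
Criminal history: 11 prior points → Category 3 (7-13).
Level 3 falls in the 1-3 band.
Grid: Level 1-3 × Category 3 = 330-510 days.
Probation check: level 3 ≤ 17 and category 3 ≤ 3 → eligible.

Yes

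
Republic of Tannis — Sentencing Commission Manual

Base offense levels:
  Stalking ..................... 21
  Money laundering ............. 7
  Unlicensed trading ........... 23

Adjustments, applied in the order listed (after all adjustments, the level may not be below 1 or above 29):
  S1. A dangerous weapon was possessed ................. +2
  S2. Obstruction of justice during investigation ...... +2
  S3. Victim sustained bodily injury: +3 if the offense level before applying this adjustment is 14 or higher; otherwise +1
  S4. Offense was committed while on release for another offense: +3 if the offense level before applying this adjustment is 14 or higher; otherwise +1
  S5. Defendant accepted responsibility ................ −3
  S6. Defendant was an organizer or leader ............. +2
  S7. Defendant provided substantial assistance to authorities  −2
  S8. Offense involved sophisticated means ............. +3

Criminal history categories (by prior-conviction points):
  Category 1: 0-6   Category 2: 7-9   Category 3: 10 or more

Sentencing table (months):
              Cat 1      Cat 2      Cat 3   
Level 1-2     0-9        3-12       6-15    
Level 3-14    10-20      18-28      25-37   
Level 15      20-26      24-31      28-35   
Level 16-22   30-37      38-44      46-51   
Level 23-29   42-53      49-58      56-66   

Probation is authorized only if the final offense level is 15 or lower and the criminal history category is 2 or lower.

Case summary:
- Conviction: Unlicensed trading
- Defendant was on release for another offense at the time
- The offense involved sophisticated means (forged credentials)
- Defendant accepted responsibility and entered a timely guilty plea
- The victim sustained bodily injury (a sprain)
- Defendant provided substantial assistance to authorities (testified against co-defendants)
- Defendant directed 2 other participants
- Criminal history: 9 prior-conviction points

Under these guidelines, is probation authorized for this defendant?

Base offense level for unlicensed trading: 23.
S1 does not apply.
S3 applies (level before this adjustment is 23 ≥ 14, so +3): 23 + 3 = 26.
S4 applies (level before this adjustment is 26 ≥ 14, so +3): 26 + 3 = 29.
S5 applies: 29 − 3 = 26.
S6 applies: 26 + 2 = 28.
S7 applies: 28 − 2 = 26.
S8 applies: 26 + 3 = 29.
Final offense level: 29.
Criminal history: 9 prior points → Category 2 (7-9).
Level 29 falls in the 23-29 band.
Grid: Level 23-29 × Category 2 = 49-58 months.
Probation check: level 29 > 15 and category 2 ≤ 2 → not eligible.

No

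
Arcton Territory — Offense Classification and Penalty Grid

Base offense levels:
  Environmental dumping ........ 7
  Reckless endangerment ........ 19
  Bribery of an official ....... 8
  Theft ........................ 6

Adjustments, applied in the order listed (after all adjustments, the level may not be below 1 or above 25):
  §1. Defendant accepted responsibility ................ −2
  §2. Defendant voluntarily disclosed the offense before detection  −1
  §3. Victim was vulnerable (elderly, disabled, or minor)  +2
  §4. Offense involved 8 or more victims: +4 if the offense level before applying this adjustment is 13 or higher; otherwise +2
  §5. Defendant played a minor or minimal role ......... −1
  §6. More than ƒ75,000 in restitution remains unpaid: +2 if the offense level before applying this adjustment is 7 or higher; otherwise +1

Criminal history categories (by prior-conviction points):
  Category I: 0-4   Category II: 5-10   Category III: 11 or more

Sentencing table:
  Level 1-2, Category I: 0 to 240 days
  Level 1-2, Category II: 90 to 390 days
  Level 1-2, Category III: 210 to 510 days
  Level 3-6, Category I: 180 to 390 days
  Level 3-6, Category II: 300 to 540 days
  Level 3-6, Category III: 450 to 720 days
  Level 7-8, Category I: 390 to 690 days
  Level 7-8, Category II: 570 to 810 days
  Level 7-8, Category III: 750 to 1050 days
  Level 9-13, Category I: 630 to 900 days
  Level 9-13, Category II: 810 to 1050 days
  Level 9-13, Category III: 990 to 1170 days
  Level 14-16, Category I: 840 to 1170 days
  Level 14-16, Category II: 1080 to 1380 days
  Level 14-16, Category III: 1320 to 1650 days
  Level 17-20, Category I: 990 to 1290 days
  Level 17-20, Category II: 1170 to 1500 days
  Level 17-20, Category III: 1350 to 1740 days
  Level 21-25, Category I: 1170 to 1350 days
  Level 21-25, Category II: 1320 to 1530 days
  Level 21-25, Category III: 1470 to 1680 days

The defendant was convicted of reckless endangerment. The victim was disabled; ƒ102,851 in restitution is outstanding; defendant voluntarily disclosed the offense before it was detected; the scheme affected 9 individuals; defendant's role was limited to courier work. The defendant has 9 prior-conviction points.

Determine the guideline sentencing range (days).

1320-1530 days

Base offense level for reckless endangerment: 19.
§1 does not apply.
§2 applies: 19 − 1 = 18.
§3 applies: 18 + 2 = 20.
§4 applies (level before this adjustment is 20 ≥ 13, so +4): 20 + 4 = 24.
§5 applies: 24 − 1 = 23.
§6 applies (level before this adjustment is 23 ≥ 7, so +2): 23 + 2 = 25.
Final offense level: 25.
Criminal history: 9 prior points → Category II (5-10).
Level 25 falls in the 21-25 band.
Grid: Level 21-25 × Category II = 1320-1530 days.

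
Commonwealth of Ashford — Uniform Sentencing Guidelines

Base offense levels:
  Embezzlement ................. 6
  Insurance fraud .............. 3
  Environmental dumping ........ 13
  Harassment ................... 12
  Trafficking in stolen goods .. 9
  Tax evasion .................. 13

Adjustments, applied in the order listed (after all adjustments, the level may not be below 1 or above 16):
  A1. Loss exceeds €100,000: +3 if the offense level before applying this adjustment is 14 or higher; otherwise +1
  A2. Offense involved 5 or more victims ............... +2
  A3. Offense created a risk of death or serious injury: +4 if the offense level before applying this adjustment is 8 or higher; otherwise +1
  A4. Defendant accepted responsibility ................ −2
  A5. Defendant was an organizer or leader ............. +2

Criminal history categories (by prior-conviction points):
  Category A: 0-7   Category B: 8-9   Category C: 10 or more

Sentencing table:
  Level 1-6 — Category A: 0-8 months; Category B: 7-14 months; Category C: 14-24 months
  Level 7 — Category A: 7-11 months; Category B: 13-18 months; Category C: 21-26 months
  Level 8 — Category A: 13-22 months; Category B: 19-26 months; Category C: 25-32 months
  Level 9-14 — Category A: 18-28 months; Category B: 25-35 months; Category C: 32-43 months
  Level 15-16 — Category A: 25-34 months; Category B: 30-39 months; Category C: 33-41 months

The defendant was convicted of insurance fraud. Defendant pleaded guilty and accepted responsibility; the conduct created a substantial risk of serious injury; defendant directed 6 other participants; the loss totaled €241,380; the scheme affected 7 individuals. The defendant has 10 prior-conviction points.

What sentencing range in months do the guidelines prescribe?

Base offense level for insurance fraud: 3.
A1 applies (level before this adjustment is 3 < 14, so +1): 3 + 1 = 4.
A2 applies: 4 + 2 = 6.
A3 applies (level before this adjustment is 6 < 8, so +1): 6 + 1 = 7.
A4 applies: 7 − 2 = 5.
A5 applies: 5 + 2 = 7.
Final offense level: 7.
Criminal history: 10 prior points → Category C (10+).
Level 7 falls in the 7 band.
Grid: Level 7 × Category C = 21-26 months.

21-26 months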